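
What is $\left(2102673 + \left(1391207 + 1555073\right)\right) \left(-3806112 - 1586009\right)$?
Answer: $-27224565499313$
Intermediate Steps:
$\left(2102673 + \left(1391207 + 1555073\right)\right) \left(-3806112 - 1586009\right) = \left(2102673 + 2946280\right) \left(-5392121\right) = 5048953 \left(-5392121\right) = -27224565499313$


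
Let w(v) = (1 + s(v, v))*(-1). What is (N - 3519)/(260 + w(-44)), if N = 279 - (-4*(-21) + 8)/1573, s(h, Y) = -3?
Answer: -2548306/206063 ≈ -12.367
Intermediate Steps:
N = 438775/1573 (N = 279 - (84 + 8)/1573 = 279 - 92/1573 = 438775/1573 ≈ 278.94)
w(v) = 2 (w(v) = (1 - 3)*(-1) = -2*(-1) = 2)
(N - 3519)/(260 + w(-44)) = (438775/1573 - 3519)/(260 + 2) = -5096612/1573/262 = -5096612/1573*1/262 = -2548306/206063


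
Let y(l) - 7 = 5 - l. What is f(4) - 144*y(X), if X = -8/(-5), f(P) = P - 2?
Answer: -7478/5 ≈ -1495.6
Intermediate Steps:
f(P) = -2 + P
X = 8/5 (X = -8*(-⅕) = 8/5 ≈ 1.6000)
y(l) = 12 - l (y(l) = 7 + (5 - l) = 12 - l)
f(4) - 144*y(X) = (-2 + 4) - 144*(12 - 1*8/5) = 2 - 144*(12 - 8/5) = 2 - 144*52/5 = 2 - 7488/5 = -7478/5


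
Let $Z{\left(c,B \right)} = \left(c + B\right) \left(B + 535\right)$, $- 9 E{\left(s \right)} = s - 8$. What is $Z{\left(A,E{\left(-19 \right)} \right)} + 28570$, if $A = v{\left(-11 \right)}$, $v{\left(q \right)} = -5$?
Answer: $27494$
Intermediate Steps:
$E{\left(s \right)} = \frac{8}{9} - \frac{s}{9}$ ($E{\left(s \right)} = - \frac{s - 8}{9} = - \frac{-8 + s}{9} = \frac{8}{9} - \frac{s}{9}$)
$A = -5$
$Z{\left(c,B \right)} = \left(535 + B\right) \left(B + c\right)$ ($Z{\left(c,B \right)} = \left(B + c\right) \left(535 + B\right) = \left(535 + B\right) \left(B + c\right)$)
$Z{\left(A,E{\left(-19 \right)} \right)} + 28570 = \left(\left(\frac{8}{9} - - \frac{19}{9}\right)^{2} + 535 \left(\frac{8}{9} - - \frac{19}{9}\right) + 535 \left(-5\right) + \left(\frac{8}{9} - - \frac{19}{9}\right) \left(-5\right)\right) + 28570 = \left(\left(\frac{8}{9} + \frac{19}{9}\right)^{2} + 535 \left(\frac{8}{9} + \frac{19}{9}\right) - 2675 + \left(\frac{8}{9} + \frac{19}{9}\right) \left(-5\right)\right) + 28570 = \left(3^{2} + 535 \cdot 3 - 2675 + 3 \left(-5\right)\right) + 28570 = \left(9 + 1605 - 2675 - 15\right) + 28570 = -1076 + 28570 = 27494$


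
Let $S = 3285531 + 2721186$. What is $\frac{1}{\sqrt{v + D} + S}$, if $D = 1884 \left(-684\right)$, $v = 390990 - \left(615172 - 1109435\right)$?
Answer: $\frac{6006717}{36080649521492} - \frac{13 i \sqrt{2387}}{36080649521492} \approx 1.6648 \cdot 10^{-7} - 1.7603 \cdot 10^{-11} i$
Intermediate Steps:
$v = 885253$ ($v = 390990 - \left(615172 - 1109435\right) = 390990 - -494263 = 390990 + 494263 = 885253$)
$D = -1288656$
$S = 6006717$
$\frac{1}{\sqrt{v + D} + S} = \frac{1}{\sqrt{885253 - 1288656} + 6006717} = \frac{1}{\sqrt{-403403} + 6006717} = \frac{1}{13 i \sqrt{2387} + 6006717} = \frac{1}{6006717 + 13 i \sqrt{2387}}$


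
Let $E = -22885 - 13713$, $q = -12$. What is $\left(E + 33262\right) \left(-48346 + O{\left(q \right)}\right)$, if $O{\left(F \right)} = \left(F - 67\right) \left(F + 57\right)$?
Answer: $173141736$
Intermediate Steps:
$E = -36598$ ($E = -22885 - 13713 = -36598$)
$O{\left(F \right)} = \left(-67 + F\right) \left(57 + F\right)$
$\left(E + 33262\right) \left(-48346 + O{\left(q \right)}\right) = \left(-36598 + 33262\right) \left(-48346 - \left(3699 - 144\right)\right) = - 3336 \left(-48346 + \left(-3819 + 144 + 120\right)\right) = - 3336 \left(-48346 - 3555\right) = \left(-3336\right) \left(-51901\right) = 173141736$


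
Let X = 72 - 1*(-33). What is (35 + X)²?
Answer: 19600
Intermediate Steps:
X = 105 (X = 72 + 33 = 105)
(35 + X)² = (35 + 105)² = 140² = 19600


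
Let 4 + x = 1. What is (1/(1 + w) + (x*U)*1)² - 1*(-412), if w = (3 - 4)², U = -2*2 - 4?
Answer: 4049/4 ≈ 1012.3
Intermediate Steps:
x = -3 (x = -4 + 1 = -3)
U = -8 (U = -4 - 4 = -8)
w = 1 (w = (-1)² = 1)
(1/(1 + w) + (x*U)*1)² - 1*(-412) = (1/(1 + 1) - 3*(-8)*1)² - 1*(-412) = (1/2 + 24*1)² + 412 = (½ + 24)² + 412 = (49/2)² + 412 = 2401/4 + 412 = 4049/4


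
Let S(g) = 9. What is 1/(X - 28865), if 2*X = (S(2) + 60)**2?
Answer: -2/52969 ≈ -3.7758e-5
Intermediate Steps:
X = 4761/2 (X = (9 + 60)**2/2 = (1/2)*69**2 = (1/2)*4761 = 4761/2 ≈ 2380.5)
1/(X - 28865) = 1/(4761/2 - 28865) = 1/(-52969/2) = -2/52969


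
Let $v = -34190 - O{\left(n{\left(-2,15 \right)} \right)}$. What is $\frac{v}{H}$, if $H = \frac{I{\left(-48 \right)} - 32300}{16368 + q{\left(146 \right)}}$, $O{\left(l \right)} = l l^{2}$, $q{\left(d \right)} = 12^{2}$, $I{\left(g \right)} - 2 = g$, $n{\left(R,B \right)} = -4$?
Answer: $\frac{93914752}{5391} \approx 17421.0$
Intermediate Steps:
$I{\left(g \right)} = 2 + g$
$q{\left(d \right)} = 144$
$O{\left(l \right)} = l^{3}$
$H = - \frac{5391}{2752}$ ($H = \frac{\left(2 - 48\right) - 32300}{16368 + 144} = \frac{-46 - 32300}{16512} = \left(-32346\right) \frac{1}{16512} = - \frac{5391}{2752} \approx -1.9589$)
$v = -34126$ ($v = -34190 - \left(-4\right)^{3} = -34190 - -64 = -34190 + 64 = -34126$)
$\frac{v}{H} = - \frac{34126}{- \frac{5391}{2752}} = \left(-34126\right) \left(- \frac{2752}{5391}\right) = \frac{93914752}{5391}$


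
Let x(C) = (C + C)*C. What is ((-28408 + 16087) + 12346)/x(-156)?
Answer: 25/48672 ≈ 0.00051364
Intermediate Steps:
x(C) = 2*C**2 (x(C) = (2*C)*C = 2*C**2)
((-28408 + 16087) + 12346)/x(-156) = ((-28408 + 16087) + 12346)/((2*(-156)**2)) = (-12321 + 12346)/((2*24336)) = 25/48672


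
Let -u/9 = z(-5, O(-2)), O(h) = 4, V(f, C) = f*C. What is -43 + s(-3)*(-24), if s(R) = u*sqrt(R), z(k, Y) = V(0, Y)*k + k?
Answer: -43 - 1080*I*sqrt(3) ≈ -43.0 - 1870.6*I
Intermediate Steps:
V(f, C) = C*f
z(k, Y) = k (z(k, Y) = (Y*0)*k + k = 0*k + k = 0 + k = k)
u = 45 (u = -9*(-5) = 45)
s(R) = 45*sqrt(R)
-43 + s(-3)*(-24) = -43 + (45*sqrt(-3))*(-24) = -43 + (45*(I*sqrt(3)))*(-24) = -43 + (45*I*sqrt(3))*(-24) = -43 - 1080*I*sqrt(3)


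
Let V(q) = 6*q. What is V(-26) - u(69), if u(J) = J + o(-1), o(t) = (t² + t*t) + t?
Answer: -226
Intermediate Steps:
o(t) = t + 2*t² (o(t) = (t² + t²) + t = 2*t² + t = t + 2*t²)
u(J) = 1 + J (u(J) = J - (1 + 2*(-1)) = J - (1 - 2) = J - 1*(-1) = J + 1 = 1 + J)
V(-26) - u(69) = 6*(-26) - (1 + 69) = -156 - 1*70 = -156 - 70 = -226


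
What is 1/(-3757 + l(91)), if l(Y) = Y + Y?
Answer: -1/3575 ≈ -0.00027972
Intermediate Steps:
l(Y) = 2*Y
1/(-3757 + l(91)) = 1/(-3757 + 2*91) = 1/(-3757 + 182) = 1/(-3575) = -1/3575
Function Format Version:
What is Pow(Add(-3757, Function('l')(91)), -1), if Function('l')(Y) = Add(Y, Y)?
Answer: Rational(-1, 3575) ≈ -0.00027972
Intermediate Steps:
Function('l')(Y) = Mul(2, Y)
Pow(Add(-3757, Function('l')(91)), -1) = Pow(Add(-3757, Mul(2, 91)), -1) = Pow(Add(-3757, 182), -1) = Pow(-3575, -1) = Rational(-1, 3575)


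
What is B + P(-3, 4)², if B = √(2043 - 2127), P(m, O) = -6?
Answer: 36 + 2*I*√21 ≈ 36.0 + 9.1651*I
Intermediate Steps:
B = 2*I*√21 (B = √(-84) = 2*I*√21 ≈ 9.1651*I)
B + P(-3, 4)² = 2*I*√21 + (-6)² = 2*I*√21 + 36 = 36 + 2*I*√21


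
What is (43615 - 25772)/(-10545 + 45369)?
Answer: 17843/34824 ≈ 0.51238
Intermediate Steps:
(43615 - 25772)/(-10545 + 45369) = 17843/34824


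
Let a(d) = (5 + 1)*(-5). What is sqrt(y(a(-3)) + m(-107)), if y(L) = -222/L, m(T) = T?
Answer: I*sqrt(2490)/5 ≈ 9.98*I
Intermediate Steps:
a(d) = -30 (a(d) = 6*(-5) = -30)
sqrt(y(a(-3)) + m(-107)) = sqrt(-222/(-30) - 107) = sqrt(-222*(-1/30) - 107) = sqrt(37/5 - 107) = sqrt(-498/5) = I*sqrt(2490)/5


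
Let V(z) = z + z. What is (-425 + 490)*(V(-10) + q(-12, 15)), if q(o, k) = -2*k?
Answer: -3250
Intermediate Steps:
V(z) = 2*z
(-425 + 490)*(V(-10) + q(-12, 15)) = (-425 + 490)*(2*(-10) - 2*15) = 65*(-20 - 30) = 65*(-50) = -3250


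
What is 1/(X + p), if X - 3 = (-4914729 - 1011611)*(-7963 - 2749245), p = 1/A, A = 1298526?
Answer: 1298526/21218112292205342299 ≈ 6.1199e-14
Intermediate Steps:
p = 1/1298526 ≈ 7.7010e-7
X = 16340152058723 (X = 3 + (-4914729 - 1011611)*(-7963 - 2749245) = 3 - 5926340*(-2757208) = 3 + 16340152058720 = 16340152058723)
1/(X + p) = 1/(16340152058723 + 1/1298526) = 1/(21218112292205342299/1298526) = 1298526/21218112292205342299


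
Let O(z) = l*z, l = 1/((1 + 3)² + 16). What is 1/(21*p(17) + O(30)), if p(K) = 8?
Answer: 16/2703 ≈ 0.0059194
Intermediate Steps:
l = 1/32 (l = 1/(4² + 16) = 1/(16 + 16) = 1/32 ≈ 0.031250)
O(z) = z/32
1/(21*p(17) + O(30)) = 1/(21*8 + (1/32)*30) = 1/(168 + 15/16) = 1/(2703/16) = 16/2703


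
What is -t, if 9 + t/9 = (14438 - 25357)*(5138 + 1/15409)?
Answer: 7780258123182/15409 ≈ 5.0492e+8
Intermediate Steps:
t = -7780258123182/15409 (t = -81 + 9*((14438 - 25357)*(5138 + 1/15409)) = -81 + 9*(-10919*(5138 + 1/15409)) = -81 + 9*(-10919*79171443/15409) = -81 + 9*(-864472986117/15409) = -81 - 7780256875053/15409 = -7780258123182/15409 ≈ -5.0492e+8)
-t = -1*(-7780258123182/15409) = 7780258123182/15409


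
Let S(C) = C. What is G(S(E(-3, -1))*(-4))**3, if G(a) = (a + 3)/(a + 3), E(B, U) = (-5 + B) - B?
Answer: 1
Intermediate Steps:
E(B, U) = -5
G(a) = 1 (G(a) = (3 + a)/(3 + a) = 1)
G(S(E(-3, -1))*(-4))**3 = 1**3 = 1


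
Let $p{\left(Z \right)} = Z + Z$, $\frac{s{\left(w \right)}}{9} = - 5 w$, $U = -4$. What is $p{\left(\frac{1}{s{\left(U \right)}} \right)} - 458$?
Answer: $- \frac{41219}{90} \approx -457.99$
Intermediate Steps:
$s{\left(w \right)} = - 45 w$ ($s{\left(w \right)} = 9 \left(- 5 w\right) = - 45 w$)
$p{\left(Z \right)} = 2 Z$
$p{\left(\frac{1}{s{\left(U \right)}} \right)} - 458 = \frac{2}{\left(-45\right) \left(-4\right)} - 458 = \frac{2}{180} - 458 = 2 \cdot \frac{1}{180} - 458 = \frac{1}{90} - 458 = - \frac{41219}{90}$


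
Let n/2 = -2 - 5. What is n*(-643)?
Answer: 9002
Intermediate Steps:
n = -14 (n = 2*(-2 - 5) = 2*(-7) = -14)
n*(-643) = -14*(-643) = 9002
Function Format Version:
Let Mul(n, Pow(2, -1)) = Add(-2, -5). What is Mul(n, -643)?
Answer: 9002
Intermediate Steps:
n = -14 (n = Mul(2, Add(-2, -5)) = Mul(2, -7) = -14)
Mul(n, -643) = Mul(-14, -643) = 9002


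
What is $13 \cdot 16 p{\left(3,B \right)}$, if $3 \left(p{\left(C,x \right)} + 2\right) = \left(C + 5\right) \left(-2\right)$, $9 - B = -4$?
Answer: $- \frac{4576}{3} \approx -1525.3$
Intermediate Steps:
$B = 13$ ($B = 9 - -4 = 9 + 4 = 13$)
$p{\left(C,x \right)} = - \frac{16}{3} - \frac{2 C}{3}$ ($p{\left(C,x \right)} = -2 + \frac{\left(C + 5\right) \left(-2\right)}{3} = -2 + \frac{\left(5 + C\right) \left(-2\right)}{3} = -2 + \frac{-10 - 2 C}{3} = -2 - \left(\frac{10}{3} + \frac{2 C}{3}\right) = - \frac{16}{3} - \frac{2 C}{3}$)
$13 \cdot 16 p{\left(3,B \right)} = 13 \cdot 16 \left(- \frac{16}{3} - 2\right) = 208 \left(- \frac{16}{3} - 2\right) = 208 \left(- \frac{22}{3}\right) = - \frac{4576}{3}$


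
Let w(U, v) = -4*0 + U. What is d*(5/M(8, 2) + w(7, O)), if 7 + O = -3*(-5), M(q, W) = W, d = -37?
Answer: -703/2 ≈ -351.50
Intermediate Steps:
O = 8 (O = -7 - 3*(-5) = -7 + 15 = 8)
w(U, v) = U (w(U, v) = 0 + U = U)
d*(5/M(8, 2) + w(7, O)) = -37*(5/2 + 7) = -37*19/2 = -703/2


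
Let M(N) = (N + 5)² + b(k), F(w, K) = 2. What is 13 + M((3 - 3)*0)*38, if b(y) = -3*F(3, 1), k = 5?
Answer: 735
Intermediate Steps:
b(y) = -6 (b(y) = -3*2 = -6)
M(N) = -6 + (5 + N)² (M(N) = (N + 5)² - 6 = (5 + N)² - 6 = -6 + (5 + N)²)
13 + M((3 - 3)*0)*38 = 13 + (-6 + (5 + (3 - 3)*0)²)*38 = 13 + (-6 + (5 + 0*0)²)*38 = 13 + (-6 + (5 + 0)²)*38 = 13 + (-6 + 5²)*38 = 13 + (-6 + 25)*38 = 13 + 19*38 = 13 + 722 = 735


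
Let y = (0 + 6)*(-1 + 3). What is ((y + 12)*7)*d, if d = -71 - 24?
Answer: -15960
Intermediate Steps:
d = -95
y = 12 (y = 6*2 = 12)
((y + 12)*7)*d = ((12 + 12)*7)*(-95) = (24*7)*(-95) = 168*(-95) = -15960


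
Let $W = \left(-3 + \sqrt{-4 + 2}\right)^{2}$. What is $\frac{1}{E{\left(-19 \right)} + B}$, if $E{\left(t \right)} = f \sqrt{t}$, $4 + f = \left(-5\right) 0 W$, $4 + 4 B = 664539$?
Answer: $\frac{2658140}{441606771089} + \frac{64 i \sqrt{19}}{441606771089} \approx 6.0192 \cdot 10^{-6} + 6.3172 \cdot 10^{-10} i$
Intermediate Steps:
$B = \frac{664535}{4}$ ($B = -1 + \frac{1}{4} \cdot 664539 = -1 + \frac{664539}{4} = \frac{664535}{4} \approx 1.6613 \cdot 10^{5}$)
$W = \left(-3 + i \sqrt{2}\right)^{2}$ ($W = \left(-3 + \sqrt{-2}\right)^{2} = \left(-3 + i \sqrt{2}\right)^{2} \approx 7.0 - 8.4853 i$)
$f = -4$ ($f = -4 + \left(-5\right) 0 \left(3 - i \sqrt{2}\right)^{2} = -4 + 0 \left(3 - i \sqrt{2}\right)^{2} = -4 + 0 = -4$)
$E{\left(t \right)} = - 4 \sqrt{t}$
$\frac{1}{E{\left(-19 \right)} + B} = \frac{1}{- 4 \sqrt{-19} + \frac{664535}{4}} = \frac{1}{- 4 i \sqrt{19} + \frac{664535}{4}} = \frac{1}{\frac{664535}{4} - 4 i \sqrt{19}}$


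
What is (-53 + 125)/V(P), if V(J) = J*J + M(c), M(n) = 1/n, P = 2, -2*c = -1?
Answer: 12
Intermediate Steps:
c = ½ (c = -½*(-1) = ½ ≈ 0.50000)
V(J) = 2 + J² (V(J) = J*J + 1/(½) = J² + 2 = 2 + J²)
(-53 + 125)/V(P) = (-53 + 125)/(2 + 2²) = 72/(2 + 4) = 72/6 = 72*(⅙) = 12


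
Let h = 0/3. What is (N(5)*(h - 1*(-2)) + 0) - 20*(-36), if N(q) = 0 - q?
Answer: 710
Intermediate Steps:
N(q) = -q
h = 0 (h = 0*(⅓) = 0)
(N(5)*(h - 1*(-2)) + 0) - 20*(-36) = ((-1*5)*(0 - 1*(-2)) + 0) - 20*(-36) = (-5*(0 + 2) + 0) + 720 = (-5*2 + 0) + 720 = (-10 + 0) + 720 = -10 + 720 = 710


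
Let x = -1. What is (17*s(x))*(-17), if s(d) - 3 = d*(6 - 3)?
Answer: 0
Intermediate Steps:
s(d) = 3 + 3*d (s(d) = 3 + d*(6 - 3) = 3 + d*3 = 3 + 3*d)
(17*s(x))*(-17) = (17*(3 + 3*(-1)))*(-17) = (17*(3 - 3))*(-17) = (17*0)*(-17) = 0*(-17) = 0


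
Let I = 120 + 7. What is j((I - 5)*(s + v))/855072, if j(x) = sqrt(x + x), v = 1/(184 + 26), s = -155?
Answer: 11*I*sqrt(3445890)/89782560 ≈ 0.00022743*I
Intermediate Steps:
v = 1/210 ≈ 0.0047619
I = 127
j(x) = sqrt(2)*sqrt(x) (j(x) = sqrt(2*x) = sqrt(2)*sqrt(x))
j((I - 5)*(s + v))/855072 = (sqrt(2)*sqrt((127 - 5)*(-155 + 1/210)))/855072 = (sqrt(2)*sqrt(122*(-32549/210)))*(1/855072) = (sqrt(2)*sqrt(-1985489/105))*(1/855072) = (sqrt(2)*(11*I*sqrt(1722945)/105))*(1/855072) = (11*I*sqrt(3445890)/105)*(1/855072) = 11*I*sqrt(3445890)/89782560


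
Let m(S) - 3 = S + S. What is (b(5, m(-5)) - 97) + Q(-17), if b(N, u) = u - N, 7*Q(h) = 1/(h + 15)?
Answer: -1527/14 ≈ -109.07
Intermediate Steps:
Q(h) = 1/(7*(15 + h)) (Q(h) = 1/(7*(h + 15)) = 1/(7*(15 + h)))
m(S) = 3 + 2*S (m(S) = 3 + (S + S) = 3 + 2*S)
(b(5, m(-5)) - 97) + Q(-17) = (((3 + 2*(-5)) - 1*5) - 97) + 1/(7*(15 - 17)) = (((3 - 10) - 5) - 97) + (1/7)/(-2) = ((-7 - 5) - 97) + (1/7)*(-1/2) = (-12 - 97) - 1/14 = -109 - 1/14 = -1527/14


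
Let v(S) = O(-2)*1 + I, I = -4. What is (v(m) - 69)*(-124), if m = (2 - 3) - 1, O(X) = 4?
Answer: 8556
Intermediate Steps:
m = -2 (m = -1 - 1 = -2)
v(S) = 0 (v(S) = 4*1 - 4 = 4 - 4 = 0)
(v(m) - 69)*(-124) = (0 - 69)*(-124) = -69*(-124) = 8556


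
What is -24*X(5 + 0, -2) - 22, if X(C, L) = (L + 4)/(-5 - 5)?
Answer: -86/5 ≈ -17.200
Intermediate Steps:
X(C, L) = -⅖ - L/10 (X(C, L) = (4 + L)/(-10) = (4 + L)*(-⅒) = -⅖ - L/10)
-24*X(5 + 0, -2) - 22 = -24*(-⅖ - ⅒*(-2)) - 22 = -24*(-⅖ + ⅕) - 22 = -24*(-⅕) - 22 = 24/5 - 22 = -86/5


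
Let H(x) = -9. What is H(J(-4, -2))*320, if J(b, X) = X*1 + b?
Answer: -2880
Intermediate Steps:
J(b, X) = X + b
H(J(-4, -2))*320 = -9*320 = -2880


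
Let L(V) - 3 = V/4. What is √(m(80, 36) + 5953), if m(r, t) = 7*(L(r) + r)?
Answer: √6674 ≈ 81.695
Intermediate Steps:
L(V) = 3 + V/4
m(r, t) = 21 + 35*r/4 (m(r, t) = 7*((3 + r/4) + r) = 7*(3 + 5*r/4) = 21 + 35*r/4)
√(m(80, 36) + 5953) = √((21 + (35/4)*80) + 5953) = √((21 + 700) + 5953) = √(721 + 5953) = √6674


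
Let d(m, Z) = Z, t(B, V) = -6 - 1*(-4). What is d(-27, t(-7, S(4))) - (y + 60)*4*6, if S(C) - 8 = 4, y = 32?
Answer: -2210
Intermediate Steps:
S(C) = 12 (S(C) = 8 + 4 = 12)
t(B, V) = -2 (t(B, V) = -6 + 4 = -2)
d(-27, t(-7, S(4))) - (y + 60)*4*6 = -2 - (32 + 60)*4*6 = -2 - 92*24 = -2 - 1*2208 = -2 - 2208 = -2210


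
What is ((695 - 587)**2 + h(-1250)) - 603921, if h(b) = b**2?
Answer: 970243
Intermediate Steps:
((695 - 587)**2 + h(-1250)) - 603921 = ((695 - 587)**2 + (-1250)**2) - 603921 = (108**2 + 1562500) - 603921 = (11664 + 1562500) - 603921 = 1574164 - 603921 = 970243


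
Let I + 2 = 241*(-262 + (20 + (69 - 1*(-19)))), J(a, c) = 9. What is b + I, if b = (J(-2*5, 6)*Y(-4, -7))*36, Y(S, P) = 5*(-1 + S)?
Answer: -45216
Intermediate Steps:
Y(S, P) = -5 + 5*S
b = -8100 (b = (9*(-5 + 5*(-4)))*36 = (9*(-5 - 20))*36 = (9*(-25))*36 = -225*36 = -8100)
I = -37116 (I = -2 + 241*(-262 + (20 + (69 - 1*(-19)))) = -2 + 241*(-262 + (20 + (69 + 19))) = -2 + 241*(-262 + (20 + 88)) = -2 + 241*(-262 + 108) = -2 + 241*(-154) = -2 - 37114 = -37116)
b + I = -8100 - 37116 = -45216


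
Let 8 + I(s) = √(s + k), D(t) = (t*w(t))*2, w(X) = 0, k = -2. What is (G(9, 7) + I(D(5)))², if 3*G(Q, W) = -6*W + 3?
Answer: (21 - I*√2)² ≈ 439.0 - 59.397*I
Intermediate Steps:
D(t) = 0 (D(t) = (t*0)*2 = 0*2 = 0)
G(Q, W) = 1 - 2*W (G(Q, W) = (-6*W + 3)/3 = (3 - 6*W)/3 = 1 - 2*W)
I(s) = -8 + √(-2 + s) (I(s) = -8 + √(s - 2) = -8 + √(-2 + s))
(G(9, 7) + I(D(5)))² = ((1 - 2*7) + (-8 + √(-2 + 0)))² = ((1 - 14) + (-8 + √(-2)))² = (-13 + (-8 + I*√2))² = (-21 + I*√2)²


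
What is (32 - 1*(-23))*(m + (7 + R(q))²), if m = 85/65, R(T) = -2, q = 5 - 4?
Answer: 18810/13 ≈ 1446.9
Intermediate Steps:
q = 1
m = 17/13 (m = 85*(1/65) = 17/13 ≈ 1.3077)
(32 - 1*(-23))*(m + (7 + R(q))²) = (32 - 1*(-23))*(17/13 + (7 - 2)²) = (32 + 23)*(17/13 + 5²) = 55*(17/13 + 25) = 55*(342/13) = 18810/13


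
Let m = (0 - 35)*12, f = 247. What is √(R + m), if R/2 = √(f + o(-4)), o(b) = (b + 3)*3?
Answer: 2*√(-105 + √61) ≈ 19.717*I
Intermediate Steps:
m = -420 (m = -35*12 = -420)
o(b) = 9 + 3*b (o(b) = (3 + b)*3 = 9 + 3*b)
R = 4*√61 (R = 2*√(247 + (9 + 3*(-4))) = 2*√(247 + (9 - 12)) = 2*√(247 - 3) = 2*√244 = 2*(2*√61) = 4*√61 ≈ 31.241)
√(R + m) = √(4*√61 - 420) = √(-420 + 4*√61)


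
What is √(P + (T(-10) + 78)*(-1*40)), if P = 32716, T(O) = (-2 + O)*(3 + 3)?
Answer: 2*√8119 ≈ 180.21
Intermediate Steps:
T(O) = -12 + 6*O (T(O) = (-2 + O)*6 = -12 + 6*O)
√(P + (T(-10) + 78)*(-1*40)) = √(32716 + ((-12 + 6*(-10)) + 78)*(-1*40)) = √(32716 + ((-12 - 60) + 78)*(-40)) = √(32716 + (-72 + 78)*(-40)) = √(32716 + 6*(-40)) = √(32716 - 240) = √32476 = 2*√8119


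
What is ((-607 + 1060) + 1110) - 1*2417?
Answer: -854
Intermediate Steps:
((-607 + 1060) + 1110) - 1*2417 = (453 + 1110) - 2417 = 1563 - 2417 = -854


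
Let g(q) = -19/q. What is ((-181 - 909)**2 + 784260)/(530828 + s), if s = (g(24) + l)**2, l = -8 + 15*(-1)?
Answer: 1136079360/306082969 ≈ 3.7117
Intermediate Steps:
l = -23 (l = -8 - 15 = -23)
s = 326041/576 (s = (-19/24 - 23)**2 = (-571/24)**2 = 326041/576 ≈ 566.04)
((-181 - 909)**2 + 784260)/(530828 + s) = ((-181 - 909)**2 + 784260)/(530828 + 326041/576) = ((-1090)**2 + 784260)/(306082969/576) = (1188100 + 784260)*(576/306082969) = 1972360*(576/306082969) = 1136079360/306082969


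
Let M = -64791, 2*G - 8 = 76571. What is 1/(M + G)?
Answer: -2/53003 ≈ -3.7734e-5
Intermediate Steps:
G = 76579/2 (G = 4 + (1/2)*76571 = 4 + 76571/2 = 76579/2 ≈ 38290.)
1/(M + G) = 1/(-64791 + 76579/2) = 1/(-53003/2) = -2/53003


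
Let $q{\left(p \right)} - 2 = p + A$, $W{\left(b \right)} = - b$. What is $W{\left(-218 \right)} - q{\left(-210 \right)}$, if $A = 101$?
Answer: $325$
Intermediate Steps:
$q{\left(p \right)} = 103 + p$ ($q{\left(p \right)} = 2 + \left(p + 101\right) = 2 + \left(101 + p\right) = 103 + p$)
$W{\left(-218 \right)} - q{\left(-210 \right)} = \left(-1\right) \left(-218\right) - \left(103 - 210\right) = 218 - -107 = 218 + 107 = 325$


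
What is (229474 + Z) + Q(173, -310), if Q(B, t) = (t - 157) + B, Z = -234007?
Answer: -4827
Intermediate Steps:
Q(B, t) = -157 + B + t (Q(B, t) = (-157 + t) + B = -157 + B + t)
(229474 + Z) + Q(173, -310) = (229474 - 234007) + (-157 + 173 - 310) = -4533 - 294 = -4827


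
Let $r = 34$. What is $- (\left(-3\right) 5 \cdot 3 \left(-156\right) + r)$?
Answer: $-7054$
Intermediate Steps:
$- (\left(-3\right) 5 \cdot 3 \left(-156\right) + r) = - (\left(-3\right) 5 \cdot 3 \left(-156\right) + 34) = - (\left(-15\right) 3 \left(-156\right) + 34) = - (\left(-45\right) \left(-156\right) + 34) = - (7020 + 34) = \left(-1\right) 7054 = -7054$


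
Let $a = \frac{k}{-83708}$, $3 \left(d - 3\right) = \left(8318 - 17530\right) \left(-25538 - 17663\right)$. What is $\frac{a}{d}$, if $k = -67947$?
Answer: $\frac{203841}{33313073618668} \approx 6.119 \cdot 10^{-9}$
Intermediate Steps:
$d = \frac{397967621}{3}$ ($d = 3 + \frac{\left(8318 - 17530\right) \left(-25538 - 17663\right)}{3} = 3 + \frac{\left(-9212\right) \left(-43201\right)}{3} = 3 + \frac{1}{3} \cdot 397967612 = 3 + \frac{397967612}{3} = \frac{397967621}{3} \approx 1.3266 \cdot 10^{8}$)
$a = \frac{67947}{83708}$ ($a = - \frac{67947}{-83708} = \left(-67947\right) \left(- \frac{1}{83708}\right) = \frac{67947}{83708} \approx 0.81171$)
$\frac{a}{d} = \frac{67947}{83708 \cdot \frac{397967621}{3}} = \frac{67947}{83708} \cdot \frac{3}{397967621} = \frac{203841}{33313073618668}$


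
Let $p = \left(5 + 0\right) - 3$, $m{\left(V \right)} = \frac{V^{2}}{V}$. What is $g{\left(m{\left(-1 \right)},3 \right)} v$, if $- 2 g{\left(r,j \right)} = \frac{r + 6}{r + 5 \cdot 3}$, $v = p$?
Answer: $- \frac{5}{14} \approx -0.35714$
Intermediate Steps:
$m{\left(V \right)} = V$
$p = 2$ ($p = 5 - 3 = 2$)
$v = 2$
$g{\left(r,j \right)} = - \frac{6 + r}{2 \left(15 + r\right)}$ ($g{\left(r,j \right)} = - \frac{\left(r + 6\right) \frac{1}{r + 5 \cdot 3}}{2} = - \frac{\left(6 + r\right) \frac{1}{r + 15}}{2} = - \frac{\left(6 + r\right) \frac{1}{15 + r}}{2} = - \frac{\frac{1}{15 + r} \left(6 + r\right)}{2} = - \frac{6 + r}{2 \left(15 + r\right)}$)
$g{\left(m{\left(-1 \right)},3 \right)} v = \frac{-6 - -1}{2 \left(15 - 1\right)} 2 = \frac{-6 + 1}{2 \cdot 14} \cdot 2 = \frac{1}{2} \cdot \frac{1}{14} \left(-5\right) 2 = \left(- \frac{5}{28}\right) 2 = - \frac{5}{14}$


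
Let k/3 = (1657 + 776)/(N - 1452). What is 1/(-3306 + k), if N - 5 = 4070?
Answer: -2623/8664339 ≈ -0.00030274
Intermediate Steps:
N = 4075 (N = 5 + 4070 = 4075)
k = 7299/2623 (k = 3*((1657 + 776)/(4075 - 1452)) = 3*(2433/2623) = 7299/2623 ≈ 2.7827)
1/(-3306 + k) = 1/(-3306 + 7299/2623) = 1/(-8664339/2623) = -2623/8664339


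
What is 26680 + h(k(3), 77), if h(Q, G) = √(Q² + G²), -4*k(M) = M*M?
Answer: 26680 + √94945/4 ≈ 26757.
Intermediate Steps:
k(M) = -M²/4 (k(M) = -M*M/4 = -M²/4)
h(Q, G) = √(G² + Q²)
26680 + h(k(3), 77) = 26680 + √(77² + (-¼*3²)²) = 26680 + √(5929 + (-¼*9)²) = 26680 + √(5929 + (-9/4)²) = 26680 + √(5929 + 81/16) = 26680 + √(94945/16) = 26680 + √94945/4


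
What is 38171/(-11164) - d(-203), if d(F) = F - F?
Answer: -38171/11164 ≈ -3.4191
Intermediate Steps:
d(F) = 0
38171/(-11164) - d(-203) = 38171/(-11164) - 1*0 = 38171*(-1/11164) + 0 = -38171/11164 + 0 = -38171/11164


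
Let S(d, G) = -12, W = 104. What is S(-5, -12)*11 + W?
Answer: -28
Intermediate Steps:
S(-5, -12)*11 + W = -12*11 + 104 = -132 + 104 = -28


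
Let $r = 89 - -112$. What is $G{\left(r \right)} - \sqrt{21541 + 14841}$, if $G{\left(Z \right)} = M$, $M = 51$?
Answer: $51 - \sqrt{36382} \approx -139.74$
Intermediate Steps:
$r = 201$ ($r = 89 + 112 = 201$)
$G{\left(Z \right)} = 51$
$G{\left(r \right)} - \sqrt{21541 + 14841} = 51 - \sqrt{21541 + 14841} = 51 - \sqrt{36382}$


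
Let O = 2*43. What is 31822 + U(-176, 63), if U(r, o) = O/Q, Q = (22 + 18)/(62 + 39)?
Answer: 640783/20 ≈ 32039.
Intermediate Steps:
Q = 40/101 ≈ 0.39604
O = 86
U(r, o) = 4343/20 (U(r, o) = 86/(40/101) = 86*(101/40) = 4343/20)
31822 + U(-176, 63) = 31822 + 4343/20 = 640783/20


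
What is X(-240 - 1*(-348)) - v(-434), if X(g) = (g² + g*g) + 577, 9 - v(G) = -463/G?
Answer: 10371327/434 ≈ 23897.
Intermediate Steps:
v(G) = 9 + 463/G (v(G) = 9 - (-463)/G = 9 + 463/G)
X(g) = 577 + 2*g² (X(g) = (g² + g²) + 577 = 2*g² + 577 = 577 + 2*g²)
X(-240 - 1*(-348)) - v(-434) = (577 + 2*(-240 - 1*(-348))²) - (9 + 463/(-434)) = (577 + 2*(-240 + 348)²) - (9 + 463*(-1/434)) = (577 + 2*108²) - (9 - 463/434) = (577 + 2*11664) - 1*3443/434 = (577 + 23328) - 3443/434 = 23905 - 3443/434 = 10371327/434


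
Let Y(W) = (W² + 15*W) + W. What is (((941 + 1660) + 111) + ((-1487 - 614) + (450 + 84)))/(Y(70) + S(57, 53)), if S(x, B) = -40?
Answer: 229/1196 ≈ 0.19147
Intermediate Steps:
Y(W) = W² + 16*W
(((941 + 1660) + 111) + ((-1487 - 614) + (450 + 84)))/(Y(70) + S(57, 53)) = (((941 + 1660) + 111) + ((-1487 - 614) + (450 + 84)))/(70*(16 + 70) - 40) = ((2601 + 111) + (-2101 + 534))/(70*86 - 40) = (2712 - 1567)/(6020 - 40) = 1145/5980 = 1145*(1/5980) = 229/1196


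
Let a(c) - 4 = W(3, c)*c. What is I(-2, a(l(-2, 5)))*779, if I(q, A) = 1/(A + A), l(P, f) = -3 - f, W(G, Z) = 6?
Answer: -779/88 ≈ -8.8523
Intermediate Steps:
a(c) = 4 + 6*c
I(q, A) = 1/(2*A)
I(-2, a(l(-2, 5)))*779 = (1/(2*(4 + 6*(-3 - 1*5))))*779 = (1/(2*(4 + 6*(-3 - 5))))*779 = (1/(2*(4 + 6*(-8))))*779 = (1/(2*(4 - 48)))*779 = ((½)/(-44))*779 = ((½)*(-1/44))*779 = -1/88*779 = -779/88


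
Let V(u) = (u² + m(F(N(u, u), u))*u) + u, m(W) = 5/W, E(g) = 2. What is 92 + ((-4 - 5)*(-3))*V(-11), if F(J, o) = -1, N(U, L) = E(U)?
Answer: 4547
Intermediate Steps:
N(U, L) = 2
V(u) = u² - 4*u (V(u) = (u² + (5/(-1))*u) + u = (u² + (5*(-1))*u) + u = (u² - 5*u) + u = u² - 4*u)
92 + ((-4 - 5)*(-3))*V(-11) = 92 + ((-4 - 5)*(-3))*(-11*(-4 - 11)) = 92 + (-9*(-3))*(-11*(-15)) = 92 + 27*165 = 92 + 4455 = 4547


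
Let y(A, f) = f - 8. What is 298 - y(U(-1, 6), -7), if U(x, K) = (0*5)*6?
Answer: 313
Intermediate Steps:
U(x, K) = 0 (U(x, K) = 0*6 = 0)
y(A, f) = -8 + f
298 - y(U(-1, 6), -7) = 298 - (-8 - 7) = 298 - 1*(-15) = 298 + 15 = 313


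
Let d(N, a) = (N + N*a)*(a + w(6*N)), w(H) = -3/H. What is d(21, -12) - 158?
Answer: 5239/2 ≈ 2619.5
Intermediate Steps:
d(N, a) = (N + N*a)*(a - 1/(2*N)) (d(N, a) = (N + N*a)*(a - 3*1/(6*N)) = (N + N*a)*(a - 1/(2*N)))
d(21, -12) - 158 = (-½ - ½*(-12) + 21*(-12)*(1 - 12)) - 158 = (-½ + 6 + 21*(-12)*(-11)) - 158 = (-½ + 6 + 2772) - 158 = 5555/2 - 158 = 5239/2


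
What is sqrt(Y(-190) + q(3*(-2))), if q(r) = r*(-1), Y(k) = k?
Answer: 2*I*sqrt(46) ≈ 13.565*I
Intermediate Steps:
q(r) = -r
sqrt(Y(-190) + q(3*(-2))) = sqrt(-190 - 3*(-2)) = sqrt(-190 - 1*(-6)) = sqrt(-190 + 6) = sqrt(-184) = 2*I*sqrt(46)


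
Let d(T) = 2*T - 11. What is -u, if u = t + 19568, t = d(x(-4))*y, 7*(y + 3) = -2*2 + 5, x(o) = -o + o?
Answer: -137196/7 ≈ -19599.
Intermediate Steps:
x(o) = 0
d(T) = -11 + 2*T
y = -20/7 (y = -3 + (-2*2 + 5)/7 = -3 + (-4 + 5)/7 = -3 + (1/7)*1 = -3 + 1/7 = -20/7 ≈ -2.8571)
t = 220/7 (t = (-11 + 2*0)*(-20/7) = (-11 + 0)*(-20/7) = -11*(-20/7) = 220/7 ≈ 31.429)
u = 137196/7 (u = 220/7 + 19568 = 137196/7 ≈ 19599.)
-u = -1*137196/7 = -137196/7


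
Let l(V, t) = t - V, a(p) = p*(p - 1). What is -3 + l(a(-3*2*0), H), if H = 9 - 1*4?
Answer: 2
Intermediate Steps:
a(p) = p*(-1 + p)
H = 5 (H = 9 - 4 = 5)
-3 + l(a(-3*2*0), H) = -3 + (5 - -3*2*0*(-1 - 3*2*0)) = -3 + (5 - (-6*0)*(-1 - 6*0)) = -3 + (5 - 0*(-1 + 0)) = -3 + (5 - 0*(-1)) = -3 + (5 - 1*0) = -3 + (5 + 0) = -3 + 5 = 2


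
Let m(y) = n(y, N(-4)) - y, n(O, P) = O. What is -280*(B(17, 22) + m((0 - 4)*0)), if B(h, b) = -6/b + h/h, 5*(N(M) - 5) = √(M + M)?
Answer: -2240/11 ≈ -203.64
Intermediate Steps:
N(M) = 5 + √2*√M/5 (N(M) = 5 + √(M + M)/5 = 5 + √(2*M)/5 = 5 + (√2*√M)/5 = 5 + √2*√M/5)
m(y) = 0 (m(y) = y - y = 0)
B(h, b) = 1 - 6/b (B(h, b) = -6/b + 1 = 1 - 6/b)
-280*(B(17, 22) + m((0 - 4)*0)) = -280*((-6 + 22)/22 + 0) = -280*((1/22)*16 + 0) = -280*(8/11 + 0) = -280*8/11 = -2240/11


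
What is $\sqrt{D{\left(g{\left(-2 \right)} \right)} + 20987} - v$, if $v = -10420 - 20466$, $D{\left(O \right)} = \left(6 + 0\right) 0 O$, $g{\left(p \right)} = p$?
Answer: $30886 + \sqrt{20987} \approx 31031.0$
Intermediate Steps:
$D{\left(O \right)} = 0$ ($D{\left(O \right)} = 6 \cdot 0 = 0$)
$v = -30886$
$\sqrt{D{\left(g{\left(-2 \right)} \right)} + 20987} - v = \sqrt{0 + 20987} - -30886 = \sqrt{20987} + 30886 = 30886 + \sqrt{20987}$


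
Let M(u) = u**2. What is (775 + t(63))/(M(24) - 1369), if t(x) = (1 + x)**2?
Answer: -4871/793 ≈ -6.1425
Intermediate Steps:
(775 + t(63))/(M(24) - 1369) = (775 + (1 + 63)**2)/(24**2 - 1369) = (775 + 64**2)/(576 - 1369) = (775 + 4096)/(-793) = 4871*(-1/793) = -4871/793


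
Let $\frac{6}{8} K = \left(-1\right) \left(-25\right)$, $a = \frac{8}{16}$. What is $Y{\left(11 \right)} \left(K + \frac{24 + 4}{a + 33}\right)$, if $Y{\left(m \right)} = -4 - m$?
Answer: $- \frac{34340}{67} \approx -512.54$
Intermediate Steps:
$a = \frac{1}{2}$ ($a = 8 \cdot \frac{1}{16} = \frac{1}{2} \approx 0.5$)
$K = \frac{100}{3}$ ($K = \frac{4 \left(\left(-1\right) \left(-25\right)\right)}{3} = \frac{4}{3} \cdot 25 = \frac{100}{3} \approx 33.333$)
$Y{\left(11 \right)} \left(K + \frac{24 + 4}{a + 33}\right) = \left(-4 - 11\right) \left(\frac{100}{3} + \frac{24 + 4}{\frac{1}{2} + 33}\right) = \left(-4 - 11\right) \left(\frac{100}{3} + \frac{28}{\frac{67}{2}}\right) = - 15 \left(\frac{100}{3} + 28 \cdot \frac{2}{67}\right) = - 15 \left(\frac{100}{3} + \frac{56}{67}\right) = \left(-15\right) \frac{6868}{201} = - \frac{34340}{67}$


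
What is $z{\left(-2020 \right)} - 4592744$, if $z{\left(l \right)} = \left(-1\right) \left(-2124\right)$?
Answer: $-4590620$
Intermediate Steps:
$z{\left(l \right)} = 2124$
$z{\left(-2020 \right)} - 4592744 = 2124 - 4592744 = -4590620$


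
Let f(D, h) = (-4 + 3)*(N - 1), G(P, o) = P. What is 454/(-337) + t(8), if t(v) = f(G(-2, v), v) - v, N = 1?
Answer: -3150/337 ≈ -9.3472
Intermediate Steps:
f(D, h) = 0 (f(D, h) = (-4 + 3)*(1 - 1) = -1*0 = 0)
t(v) = -v (t(v) = 0 - v = -v)
454/(-337) + t(8) = 454/(-337) - 1*8 = 454*(-1/337) - 8 = -454/337 - 8 = -3150/337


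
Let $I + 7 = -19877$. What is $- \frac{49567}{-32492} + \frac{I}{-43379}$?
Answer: $\frac{2796237821}{1409470468} \approx 1.9839$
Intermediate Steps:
$I = -19884$ ($I = -7 - 19877 = -19884$)
$- \frac{49567}{-32492} + \frac{I}{-43379} = - \frac{49567}{-32492} - \frac{19884}{-43379} = \left(-49567\right) \left(- \frac{1}{32492}\right) - - \frac{19884}{43379} = \frac{49567}{32492} + \frac{19884}{43379} = \frac{2796237821}{1409470468}$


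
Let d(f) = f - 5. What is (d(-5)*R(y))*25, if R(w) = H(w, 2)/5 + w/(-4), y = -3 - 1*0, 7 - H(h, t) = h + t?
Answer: -1175/2 ≈ -587.50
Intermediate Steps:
H(h, t) = 7 - h - t (H(h, t) = 7 - (h + t) = 7 + (-h - t) = 7 - h - t)
d(f) = -5 + f
y = -3 (y = -3 + 0 = -3)
R(w) = 1 - 9*w/20 (R(w) = (7 - w - 1*2)/5 + w/(-4) = (7 - w - 2)*(⅕) + w*(-¼) = (5 - w)*(⅕) - w/4 = (1 - w/5) - w/4 = 1 - 9*w/20)
(d(-5)*R(y))*25 = ((-5 - 5)*(1 - 9/20*(-3)))*25 = -10*(1 + 27/20)*25 = -10*47/20*25 = -47/2*25 = -1175/2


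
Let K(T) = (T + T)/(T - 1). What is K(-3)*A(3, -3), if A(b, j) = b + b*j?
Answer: -9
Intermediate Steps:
K(T) = 2*T/(-1 + T) (K(T) = (2*T)/(-1 + T) = 2*T/(-1 + T))
K(-3)*A(3, -3) = (2*(-3)/(-1 - 3))*(3*(1 - 3)) = (2*(-3)/(-4))*(3*(-2)) = (2*(-3)*(-¼))*(-6) = (3/2)*(-6) = -9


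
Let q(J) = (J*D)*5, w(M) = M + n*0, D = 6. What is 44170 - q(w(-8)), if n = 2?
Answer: 44410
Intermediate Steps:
w(M) = M (w(M) = M + 2*0 = M + 0 = M)
q(J) = 30*J (q(J) = (J*6)*5 = (6*J)*5 = 30*J)
44170 - q(w(-8)) = 44170 - 30*(-8) = 44170 - 1*(-240) = 44170 + 240 = 44410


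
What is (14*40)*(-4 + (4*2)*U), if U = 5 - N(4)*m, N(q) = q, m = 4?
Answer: -51520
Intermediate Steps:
U = -11 (U = 5 - 4*4 = 5 - 1*16 = 5 - 16 = -11)
(14*40)*(-4 + (4*2)*U) = (14*40)*(-4 + (4*2)*(-11)) = 560*(-4 + 8*(-11)) = 560*(-4 - 88) = 560*(-92) = -51520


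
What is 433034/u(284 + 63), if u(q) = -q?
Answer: -433034/347 ≈ -1247.9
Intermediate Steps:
433034/u(284 + 63) = 433034/((-(284 + 63))) = 433034/((-1*347)) = 433034/(-347) = 433034*(-1/347) = -433034/347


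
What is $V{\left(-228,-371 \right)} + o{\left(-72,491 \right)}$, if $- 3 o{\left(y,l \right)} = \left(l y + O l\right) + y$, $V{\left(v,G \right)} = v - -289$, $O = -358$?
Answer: $\frac{211385}{3} \approx 70462.0$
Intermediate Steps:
$V{\left(v,G \right)} = 289 + v$ ($V{\left(v,G \right)} = v + 289 = 289 + v$)
$o{\left(y,l \right)} = - \frac{y}{3} + \frac{358 l}{3} - \frac{l y}{3}$ ($o{\left(y,l \right)} = - \frac{\left(l y - 358 l\right) + y}{3} = - \frac{\left(- 358 l + l y\right) + y}{3} = - \frac{y - 358 l + l y}{3} = - \frac{y}{3} + \frac{358 l}{3} - \frac{l y}{3}$)
$V{\left(-228,-371 \right)} + o{\left(-72,491 \right)} = \left(289 - 228\right) - \left(- \frac{175850}{3} - 11784\right) = 61 + \left(24 + \frac{175778}{3} + 11784\right) = 61 + \frac{211202}{3} = \frac{211385}{3}$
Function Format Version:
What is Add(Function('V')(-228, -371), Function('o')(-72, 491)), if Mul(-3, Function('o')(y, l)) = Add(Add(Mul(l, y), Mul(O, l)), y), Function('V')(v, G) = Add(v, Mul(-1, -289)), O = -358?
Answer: Rational(211385, 3) ≈ 70462.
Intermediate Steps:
Function('V')(v, G) = Add(289, v) (Function('V')(v, G) = Add(v, 289) = Add(289, v))
Function('o')(y, l) = Add(Mul(Rational(-1, 3), y), Mul(Rational(358, 3), l), Mul(Rational(-1, 3), l, y)) (Function('o')(y, l) = Mul(Rational(-1, 3), Add(Add(Mul(l, y), Mul(-358, l)), y)) = Mul(Rational(-1, 3), Add(Add(Mul(-358, l), Mul(l, y)), y)) = Mul(Rational(-1, 3), Add(y, Mul(-358, l), Mul(l, y))) = Add(Mul(Rational(-1, 3), y), Mul(Rational(358, 3), l), Mul(Rational(-1, 3), l, y)))
Add(Function('V')(-228, -371), Function('o')(-72, 491)) = Add(Add(289, -228), Add(Mul(Rational(-1, 3), -72), Mul(Rational(358, 3), 491), Mul(Rational(-1, 3), 491, -72))) = Add(61, Add(24, Rational(175778, 3), 11784)) = Add(61, Rational(211202, 3)) = Rational(211385, 3)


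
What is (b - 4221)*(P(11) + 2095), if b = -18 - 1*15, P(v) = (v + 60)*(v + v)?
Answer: -15556878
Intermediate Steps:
P(v) = 2*v*(60 + v) (P(v) = (60 + v)*(2*v) = 2*v*(60 + v))
b = -33 (b = -18 - 15 = -33)
(b - 4221)*(P(11) + 2095) = (-33 - 4221)*(2*11*(60 + 11) + 2095) = -4254*(2*11*71 + 2095) = -4254*(1562 + 2095) = -4254*3657 = -15556878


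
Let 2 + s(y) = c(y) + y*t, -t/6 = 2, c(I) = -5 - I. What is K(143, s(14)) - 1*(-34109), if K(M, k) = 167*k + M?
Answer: 2689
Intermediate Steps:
t = -12 (t = -6*2 = -12)
s(y) = -7 - 13*y (s(y) = -2 + ((-5 - y) + y*(-12)) = -2 + ((-5 - y) - 12*y) = -2 + (-5 - 13*y) = -7 - 13*y)
K(M, k) = M + 167*k
K(143, s(14)) - 1*(-34109) = (143 + 167*(-7 - 13*14)) - 1*(-34109) = (143 + 167*(-7 - 182)) + 34109 = (143 + 167*(-189)) + 34109 = (143 - 31563) + 34109 = -31420 + 34109 = 2689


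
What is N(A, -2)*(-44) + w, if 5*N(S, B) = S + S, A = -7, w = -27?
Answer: 481/5 ≈ 96.200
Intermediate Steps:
N(S, B) = 2*S/5 (N(S, B) = (S + S)/5 = (2*S)/5 = 2*S/5)
N(A, -2)*(-44) + w = ((2/5)*(-7))*(-44) - 27 = -14/5*(-44) - 27 = 616/5 - 27 = 481/5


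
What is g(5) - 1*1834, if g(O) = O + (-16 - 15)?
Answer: -1860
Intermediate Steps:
g(O) = -31 + O (g(O) = O - 31 = -31 + O)
g(5) - 1*1834 = (-31 + 5) - 1*1834 = -26 - 1834 = -1860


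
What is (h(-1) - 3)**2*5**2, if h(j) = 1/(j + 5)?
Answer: 3025/16 ≈ 189.06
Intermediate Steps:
h(j) = 1/(5 + j)
(h(-1) - 3)**2*5**2 = (1/(5 - 1) - 3)**2*5**2 = (1/4 - 3)**2*25 = (-11/4)**2*25 = (121/16)*25 = 3025/16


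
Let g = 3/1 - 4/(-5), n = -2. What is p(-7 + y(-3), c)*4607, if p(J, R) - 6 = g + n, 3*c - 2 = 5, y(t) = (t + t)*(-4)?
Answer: 179673/5 ≈ 35935.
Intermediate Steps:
y(t) = -8*t (y(t) = (2*t)*(-4) = -8*t)
c = 7/3 (c = ⅔ + (⅓)*5 = ⅔ + 5/3 = 7/3 ≈ 2.3333)
g = 19/5 (g = 3*1 - 4*(-⅕) = 3 + ⅘ = 19/5 ≈ 3.8000)
p(J, R) = 39/5 (p(J, R) = 6 + (19/5 - 2) = 6 + 9/5 = 39/5)
p(-7 + y(-3), c)*4607 = (39/5)*4607 = 179673/5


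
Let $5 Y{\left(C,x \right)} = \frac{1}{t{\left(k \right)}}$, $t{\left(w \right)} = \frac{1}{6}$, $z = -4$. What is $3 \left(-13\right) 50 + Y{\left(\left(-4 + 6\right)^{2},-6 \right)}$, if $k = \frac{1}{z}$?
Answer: $- \frac{9744}{5} \approx -1948.8$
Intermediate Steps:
$k = - \frac{1}{4}$ ($k = \frac{1}{-4} = - \frac{1}{4} \approx -0.25$)
$t{\left(w \right)} = \frac{1}{6}$
$Y{\left(C,x \right)} = \frac{6}{5}$ ($Y{\left(C,x \right)} = \frac{\frac{1}{\frac{1}{6}}}{5} = \frac{1}{5} \cdot 6 = \frac{6}{5}$)
$3 \left(-13\right) 50 + Y{\left(\left(-4 + 6\right)^{2},-6 \right)} = 3 \left(-13\right) 50 + \frac{6}{5} = \left(-39\right) 50 + \frac{6}{5} = -1950 + \frac{6}{5} = - \frac{9744}{5}$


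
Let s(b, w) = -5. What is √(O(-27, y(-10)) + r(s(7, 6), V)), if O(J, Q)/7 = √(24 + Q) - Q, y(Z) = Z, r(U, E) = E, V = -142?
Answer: √(-72 + 7*√14) ≈ 6.7682*I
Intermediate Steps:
O(J, Q) = -7*Q + 7*√(24 + Q) (O(J, Q) = 7*(√(24 + Q) - Q) = -7*Q + 7*√(24 + Q))
√(O(-27, y(-10)) + r(s(7, 6), V)) = √((-7*(-10) + 7*√(24 - 10)) - 142) = √((70 + 7*√14) - 142) = √(-72 + 7*√14)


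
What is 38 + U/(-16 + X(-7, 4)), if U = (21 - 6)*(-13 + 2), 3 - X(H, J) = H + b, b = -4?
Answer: 241/2 ≈ 120.50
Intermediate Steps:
X(H, J) = 7 - H (X(H, J) = 3 - (H - 4) = 3 - (-4 + H) = 3 + (4 - H) = 7 - H)
U = -165 (U = 15*(-11) = -165)
38 + U/(-16 + X(-7, 4)) = 38 - 165/(-16 + (7 - 1*(-7))) = 38 - 165/(-16 + (7 + 7)) = 38 - 165/(-16 + 14) = 38 - 165/(-2) = 38 - 1/2*(-165) = 38 + 165/2 = 241/2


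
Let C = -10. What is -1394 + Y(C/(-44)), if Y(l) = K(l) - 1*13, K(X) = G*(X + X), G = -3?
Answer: -15492/11 ≈ -1408.4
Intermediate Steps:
K(X) = -6*X (K(X) = -3*(X + X) = -6*X)
Y(l) = -13 - 6*l (Y(l) = -6*l - 1*13 = -6*l - 13 = -13 - 6*l)
-1394 + Y(C/(-44)) = -1394 + (-13 - (-60)/(-44)) = -1394 + (-13 - (-60)*(-1)/44) = -1394 + (-13 - 6*5/22) = -1394 + (-13 - 15/11) = -1394 - 158/11 = -15492/11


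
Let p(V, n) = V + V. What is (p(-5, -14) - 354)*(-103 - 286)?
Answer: 141596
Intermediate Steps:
p(V, n) = 2*V
(p(-5, -14) - 354)*(-103 - 286) = (2*(-5) - 354)*(-103 - 286) = (-10 - 354)*(-389) = -364*(-389) = 141596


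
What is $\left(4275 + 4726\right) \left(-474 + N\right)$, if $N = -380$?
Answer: $-7686854$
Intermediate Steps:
$\left(4275 + 4726\right) \left(-474 + N\right) = \left(4275 + 4726\right) \left(-474 - 380\right) = 9001 \left(-854\right) = -7686854$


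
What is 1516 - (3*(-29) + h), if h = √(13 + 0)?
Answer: 1603 - √13 ≈ 1599.4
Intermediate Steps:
h = √13 ≈ 3.6056
1516 - (3*(-29) + h) = 1516 - (3*(-29) + √13) = 1516 - (-87 + √13) = 1516 + (87 - √13) = 1603 - √13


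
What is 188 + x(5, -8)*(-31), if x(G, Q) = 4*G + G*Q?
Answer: 808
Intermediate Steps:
188 + x(5, -8)*(-31) = 188 + (5*(4 - 8))*(-31) = 188 + (5*(-4))*(-31) = 188 - 20*(-31) = 188 + 620 = 808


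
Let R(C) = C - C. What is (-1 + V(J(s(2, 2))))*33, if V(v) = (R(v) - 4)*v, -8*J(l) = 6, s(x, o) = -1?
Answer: 66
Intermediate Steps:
J(l) = -¾ (J(l) = -⅛*6 = -¾)
R(C) = 0
V(v) = -4*v (V(v) = (0 - 4)*v = -4*v)
(-1 + V(J(s(2, 2))))*33 = (-1 - 4*(-¾))*33 = (-1 + 3)*33 = 2*33 = 66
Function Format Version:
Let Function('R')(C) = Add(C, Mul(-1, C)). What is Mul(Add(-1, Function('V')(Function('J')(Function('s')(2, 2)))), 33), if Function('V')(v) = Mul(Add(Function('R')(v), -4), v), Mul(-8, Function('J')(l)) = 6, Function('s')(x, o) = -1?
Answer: 66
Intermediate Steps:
Function('J')(l) = Rational(-3, 4) (Function('J')(l) = Mul(Rational(-1, 8), 6) = Rational(-3, 4))
Function('R')(C) = 0
Function('V')(v) = Mul(-4, v) (Function('V')(v) = Mul(Add(0, -4), v) = Mul(-4, v))
Mul(Add(-1, Function('V')(Function('J')(Function('s')(2, 2)))), 33) = Mul(Add(-1, Mul(-4, Rational(-3, 4))), 33) = Mul(Add(-1, 3), 33) = Mul(2, 33) = 66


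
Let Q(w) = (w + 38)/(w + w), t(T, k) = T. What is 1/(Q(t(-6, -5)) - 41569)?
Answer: -3/124715 ≈ -2.4055e-5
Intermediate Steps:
Q(w) = (38 + w)/(2*w) (Q(w) = (38 + w)/((2*w)) = (38 + w)*(1/(2*w)) = (38 + w)/(2*w))
1/(Q(t(-6, -5)) - 41569) = 1/((1/2)*(38 - 6)/(-6) - 41569) = 1/((1/2)*(-1/6)*32 - 41569) = 1/(-8/3 - 41569) = 1/(-124715/3) = -3/124715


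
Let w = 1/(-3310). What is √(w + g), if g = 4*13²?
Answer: √7406320290/3310 ≈ 26.000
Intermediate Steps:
w = -1/3310 ≈ -0.00030211
g = 676 (g = 4*169 = 676)
√(w + g) = √(-1/3310 + 676) = √(2237559/3310) = √7406320290/3310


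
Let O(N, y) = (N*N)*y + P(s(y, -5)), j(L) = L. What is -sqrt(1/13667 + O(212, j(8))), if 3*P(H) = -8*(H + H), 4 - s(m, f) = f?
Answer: -sqrt(67150633756723)/13667 ≈ -599.59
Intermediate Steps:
s(m, f) = 4 - f
P(H) = -16*H/3 (P(H) = (-8*(H + H))/3 = (-16*H)/3 = -16*H/3)
O(N, y) = -48 + y*N**2 (O(N, y) = (N*N)*y - 16*(4 - 1*(-5))/3 = N**2*y - 16*(4 + 5)/3 = y*N**2 - 16/3*9 = y*N**2 - 48 = -48 + y*N**2)
-sqrt(1/13667 + O(212, j(8))) = -sqrt(1/13667 + (-48 + 8*212**2)) = -sqrt(1/13667 + (-48 + 8*44944)) = -sqrt(1/13667 + (-48 + 359552)) = -sqrt(1/13667 + 359504) = -sqrt(4913341169/13667) = -sqrt(67150633756723)/13667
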